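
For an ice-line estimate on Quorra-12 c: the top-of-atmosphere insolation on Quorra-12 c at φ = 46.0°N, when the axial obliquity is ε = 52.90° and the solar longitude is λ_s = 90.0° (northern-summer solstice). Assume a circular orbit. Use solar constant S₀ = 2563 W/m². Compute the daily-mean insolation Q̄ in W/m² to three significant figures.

Solar declination: sin δ = sin ε · sin λ_s = sin 52.90° × sin 90.0° = 0.79758, so δ = +52.900°.
cos H₀ = −tan(+46.0°) tan(+52.900°) = -1.3692 ≤ −1 ⇒ polar day, H₀ = π.
Bracket: H₀ sin φ sin δ + cos φ cos δ sin H₀ = 3.1416×0.71934×0.79758 + 0.69466×0.60321×0.00000 = 1.802434 + 0.000000 = 1.802434.
Q̄ = (S₀/π) × [bracket] = (2563/π) × 1.802434 = 1470 W/m².

Q̄ ≈ 1.47e+03 W/m²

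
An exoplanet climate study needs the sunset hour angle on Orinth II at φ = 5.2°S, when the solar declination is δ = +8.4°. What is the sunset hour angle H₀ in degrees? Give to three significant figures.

cos H₀ = −tan φ · tan δ = −tan(-5.2°) × tan(+8.400°) = 0.0134, so H₀ = 1.5574 rad = 89.23°.

H₀ = 89.2°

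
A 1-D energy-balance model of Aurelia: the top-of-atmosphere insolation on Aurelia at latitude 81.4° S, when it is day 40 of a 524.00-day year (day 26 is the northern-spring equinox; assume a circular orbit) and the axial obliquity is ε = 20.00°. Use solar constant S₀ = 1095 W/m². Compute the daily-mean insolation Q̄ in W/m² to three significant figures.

Solar longitude: λ_s = 360° × (40 − 26)/524.00 = 9.618°.
sin δ = sin 20.00° × sin 9.618° = 0.05715, so δ = +3.276°.
cos H₀ = −tan(-81.4°) tan(+3.276°) = 0.3785, H₀ = 1.1826 rad.
Bracket: H₀ sin φ sin δ + cos φ cos δ sin H₀ = 1.1826×-0.98876×0.05715 + 0.14954×0.99837×0.92561 = -0.066826 + 0.138190 = 0.071364.
Q̄ = (S₀/π) × [bracket] = (1095/π) × 0.071364 = 24.87 W/m².

Q̄ ≈ 24.9 W/m²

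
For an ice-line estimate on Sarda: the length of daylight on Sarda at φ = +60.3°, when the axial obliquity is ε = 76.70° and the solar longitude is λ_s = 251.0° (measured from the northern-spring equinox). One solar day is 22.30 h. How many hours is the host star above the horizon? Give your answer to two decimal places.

0.00 h

Solar declination: sin δ = sin ε · sin λ_s = sin 76.70° × sin 251.0° = -0.92016, so δ = -66.949°.
cos H₀ = −tan φ · tan δ = 4.1201 ≥ 1, so the host star never rises (polar night) and H₀ = 0.
Daylight = 2H₀/(2π) × 22.30 h = (0.0000/π) × 22.30 = 0.00 h.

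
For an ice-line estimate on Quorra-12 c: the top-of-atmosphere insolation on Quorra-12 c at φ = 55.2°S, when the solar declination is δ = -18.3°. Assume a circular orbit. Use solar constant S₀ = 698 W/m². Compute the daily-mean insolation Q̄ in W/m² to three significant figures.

cos H₀ = −tan(-55.2°) tan(-18.300°) = -0.4758, H₀ = 2.0667 rad.
Bracket: H₀ sin φ sin δ + cos φ cos δ sin H₀ = 2.0667×-0.82115×-0.31399 + 0.57071×0.94943×0.87953 = 0.532863 + 0.476573 = 1.009436.
Q̄ = (S₀/π) × [bracket] = (698/π) × 1.009436 = 224.3 W/m².

Q̄ ≈ 224 W/m²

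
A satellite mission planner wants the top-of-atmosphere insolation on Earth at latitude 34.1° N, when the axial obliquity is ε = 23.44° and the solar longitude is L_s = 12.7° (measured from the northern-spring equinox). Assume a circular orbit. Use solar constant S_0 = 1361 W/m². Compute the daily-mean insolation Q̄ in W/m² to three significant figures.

Solar declination: sin δ = sin ε · sin L_s = sin 23.44° × sin 12.7° = 0.08745, so δ = +5.017°.
cos h₀ = −tan(+34.1°) tan(+5.017°) = -0.0594, h₀ = 1.6303 rad.
Bracket: h₀ sin ϕ sin δ + cos ϕ cos δ sin h₀ = 1.6303×0.56064×0.08745 + 0.82806×0.99617×0.99823 = 0.079930 + 0.823428 = 0.903358.
Q̄ = (S_0/π) × [bracket] = (1361/π) × 0.903358 = 391.4 W/m².

Q̄ ≈ 391 W/m²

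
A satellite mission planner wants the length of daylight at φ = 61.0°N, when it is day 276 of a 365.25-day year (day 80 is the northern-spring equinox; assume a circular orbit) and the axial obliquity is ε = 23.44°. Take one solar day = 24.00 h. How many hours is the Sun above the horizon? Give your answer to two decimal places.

10.74 h

Solar longitude: λ_s = 360° × (276 − 80)/365.25 = 193.183°.
sin δ = sin 23.44° × sin 193.183° = -0.09072, so δ = -5.205°.
cos H₀ = −tan φ · tan δ = −tan(+61.0°) × tan(-5.205°) = 0.1643, so H₀ = 1.4057 rad = 80.54°.
Daylight = 2H₀/(2π) × 24.00 h = (1.4057/π) × 24.00 = 10.74 h.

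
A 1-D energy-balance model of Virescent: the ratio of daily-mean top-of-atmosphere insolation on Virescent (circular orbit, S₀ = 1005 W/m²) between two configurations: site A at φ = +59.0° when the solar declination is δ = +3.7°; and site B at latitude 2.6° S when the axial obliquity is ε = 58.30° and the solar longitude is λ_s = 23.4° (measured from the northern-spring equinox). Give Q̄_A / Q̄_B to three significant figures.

— Configuration A (φ=+59.0°):
cos H₀ = −tan(+59.0°) tan(+3.700°) = -0.1076, H₀ = 1.6786 rad.
Bracket: H₀ sin φ sin δ + cos φ cos δ sin H₀ = 1.6786×0.85717×0.06453 + 0.51504×0.99792×0.99419 = 0.092849 + 0.510983 = 0.603832.
Q̄ = (S₀/π) × [bracket] = (1005/π) × 0.603832 = 193.17 W/m².
— Configuration B (φ=-2.6°):
Solar declination: sin δ = sin ε · sin λ_s = sin 58.30° × sin 23.4° = 0.33790, so δ = +19.749°.
cos H₀ = −tan(-2.6°) tan(+19.749°) = 0.0163, H₀ = 1.5545 rad.
Bracket: H₀ sin φ sin δ + cos φ cos δ sin H₀ = 1.5545×-0.04536×0.33790 + 0.99897×0.94118×0.99987 = -0.023826 + 0.940088 = 0.916262.
Q̄ = (S₀/π) × [bracket] = (1005/π) × 0.916262 = 293.11 W/m².
Ratio Q̄_A / Q̄_B = 193.17 / 293.11 = 0.6590.

Q̄_A / Q̄_B ≈ 0.659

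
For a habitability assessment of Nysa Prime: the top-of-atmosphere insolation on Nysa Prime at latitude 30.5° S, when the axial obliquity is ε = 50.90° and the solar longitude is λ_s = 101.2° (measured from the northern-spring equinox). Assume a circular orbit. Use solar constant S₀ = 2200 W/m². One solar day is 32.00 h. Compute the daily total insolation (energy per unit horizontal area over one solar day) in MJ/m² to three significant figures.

Solar declination: sin δ = sin ε · sin λ_s = sin 50.90° × sin 101.2° = 0.76127, so δ = +49.576°.
cos H₀ = −tan(-30.5°) tan(+49.576°) = 0.6915, H₀ = 0.8072 rad.
Bracket: H₀ sin φ sin δ + cos φ cos δ sin H₀ = 0.8072×-0.50754×0.76127 + 0.86163×0.64844×0.72234 = -0.311882 + 0.403582 = 0.091700.
Q̄ = (S₀/π) × [bracket] = (2200/π) × 0.091700 = 64.216 W/m².
Daily total = Q̄ × 32.00 h × 3600 s/h = 64.216 × 32.00 × 3600 / 10⁶ = 7.398 MJ/m².

7.40 MJ/m²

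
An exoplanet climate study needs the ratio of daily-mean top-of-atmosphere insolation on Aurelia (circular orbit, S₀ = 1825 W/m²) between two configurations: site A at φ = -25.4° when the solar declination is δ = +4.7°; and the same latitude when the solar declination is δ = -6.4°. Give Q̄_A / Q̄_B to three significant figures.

— Configuration A (φ=-25.4°):
cos H₀ = −tan(-25.4°) tan(+4.700°) = 0.0390, H₀ = 1.5317 rad.
Bracket: H₀ sin φ sin δ + cos φ cos δ sin H₀ = 1.5317×-0.42894×0.08194 + 0.90334×0.99664×0.99924 = -0.053835 + 0.899621 = 0.845786.
Q̄ = (S₀/π) × [bracket] = (1825/π) × 0.845786 = 491.33 W/m².
— Configuration B (φ=-25.4°):
cos H₀ = −tan(-25.4°) tan(-6.400°) = -0.0533, H₀ = 1.6241 rad.
Bracket: H₀ sin φ sin δ + cos φ cos δ sin H₀ = 1.6241×-0.42894×-0.11147 + 0.90334×0.99377×0.99858 = 0.077655 + 0.896437 = 0.974092.
Q̄ = (S₀/π) × [bracket] = (1825/π) × 0.974092 = 565.87 W/m².
Ratio Q̄_A / Q̄_B = 491.33 / 565.87 = 0.8683.

Q̄_A / Q̄_B ≈ 0.868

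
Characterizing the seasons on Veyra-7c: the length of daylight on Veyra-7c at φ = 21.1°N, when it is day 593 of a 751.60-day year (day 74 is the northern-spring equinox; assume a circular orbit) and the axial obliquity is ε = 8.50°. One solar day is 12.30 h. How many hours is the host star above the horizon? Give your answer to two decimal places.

5.94 h

Solar longitude: λ_s = 360° × (593 − 74)/751.60 = 248.590°.
sin δ = sin 8.50° × sin 248.590° = -0.13761, so δ = -7.910°.
cos H₀ = −tan φ · tan δ = −tan(+21.1°) × tan(-7.910°) = 0.0536, so H₀ = 1.5172 rad = 86.93°.
Daylight = 2H₀/(2π) × 12.30 h = (1.5172/π) × 12.30 = 5.94 h.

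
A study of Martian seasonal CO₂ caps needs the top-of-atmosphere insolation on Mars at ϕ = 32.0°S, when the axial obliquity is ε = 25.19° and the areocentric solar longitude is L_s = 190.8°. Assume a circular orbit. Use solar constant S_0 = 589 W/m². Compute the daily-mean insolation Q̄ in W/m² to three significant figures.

sin δ = sin 25.19° × sin 190.8° = -0.07975, so δ = -4.574°.
cos h₀ = −tan(-32.0°) tan(-4.574°) = -0.0500, h₀ = 1.6208 rad.
Bracket: h₀ sin ϕ sin δ + cos ϕ cos δ sin h₀ = 1.6208×-0.52992×-0.07975 + 0.84805×0.99681×0.99875 = 0.068497 + 0.844288 = 0.912785.
Q̄ = (S_0/π) × [bracket] = (589/π) × 0.912785 = 171.1 W/m².

Q̄ ≈ 171 W/m²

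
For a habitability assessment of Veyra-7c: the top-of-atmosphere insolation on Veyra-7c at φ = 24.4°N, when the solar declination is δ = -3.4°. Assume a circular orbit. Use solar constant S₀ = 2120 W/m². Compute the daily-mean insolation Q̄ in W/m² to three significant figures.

cos H₀ = −tan(+24.4°) tan(-3.400°) = 0.0270, H₀ = 1.5438 rad.
Bracket: H₀ sin φ sin δ + cos φ cos δ sin H₀ = 1.5438×0.41310×-0.05931 + 0.91068×0.99824×0.99964 = -0.037825 + 0.908750 = 0.870925.
Q̄ = (S₀/π) × [bracket] = (2120/π) × 0.870925 = 587.7 W/m².

Q̄ ≈ 588 W/m²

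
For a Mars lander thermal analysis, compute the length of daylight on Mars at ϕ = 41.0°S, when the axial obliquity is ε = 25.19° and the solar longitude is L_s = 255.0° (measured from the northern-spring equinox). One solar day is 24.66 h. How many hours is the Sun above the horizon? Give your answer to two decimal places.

15.49 h

Solar declination: sin δ = sin ε · sin L_s = sin 25.19° × sin 255.0° = -0.41112, so δ = -24.275°.
cos h₀ = −tan ϕ · tan δ = −tan(-41.0°) × tan(-24.275°) = -0.3920, so h₀ = 1.9736 rad = 113.08°.
Daylight = 2h₀/(2π) × 24.66 h = (1.9736/π) × 24.66 = 15.49 h.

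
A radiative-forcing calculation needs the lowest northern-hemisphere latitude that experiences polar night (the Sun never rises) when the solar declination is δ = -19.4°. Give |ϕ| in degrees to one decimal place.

|ϕ| = 70.6°

Polar night requires cos h₀ = −tan ϕ tan δ ≥ 1, i.e. tan ϕ tan δ ≤ −1.
The boundary is |tan ϕ| · |tan δ| = 1, so |ϕ| = 90° − |δ| = 90° − 19.4° = 70.6° in the northern hemisphere.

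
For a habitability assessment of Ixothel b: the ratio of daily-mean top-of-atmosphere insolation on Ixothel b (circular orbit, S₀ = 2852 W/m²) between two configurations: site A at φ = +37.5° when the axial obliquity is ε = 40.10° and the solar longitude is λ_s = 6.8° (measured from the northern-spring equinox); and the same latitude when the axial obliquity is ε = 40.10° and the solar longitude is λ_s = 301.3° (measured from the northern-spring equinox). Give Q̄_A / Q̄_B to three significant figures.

Q̄_A / Q̄_B ≈ 3.88

— Configuration A (φ=+37.5°):
Solar declination: sin δ = sin ε · sin λ_s = sin 40.10° × sin 6.8° = 0.07627, so δ = +4.374°.
cos H₀ = −tan(+37.5°) tan(+4.374°) = -0.0587, H₀ = 1.6295 rad.
Bracket: H₀ sin φ sin δ + cos φ cos δ sin H₀ = 1.6295×0.60876×0.07627 + 0.79335×0.99709×0.99828 = 0.075658 + 0.789681 = 0.865339.
Q̄ = (S₀/π) × [bracket] = (2852/π) × 0.865339 = 785.57 W/m².
— Configuration B (φ=+37.5°):
Solar declination: sin δ = sin ε · sin λ_s = sin 40.10° × sin 301.3° = -0.55038, so δ = -33.393°.
cos H₀ = −tan(+37.5°) tan(-33.393°) = 0.5058, H₀ = 1.0405 rad.
Bracket: H₀ sin φ sin δ + cos φ cos δ sin H₀ = 1.0405×0.60876×-0.55038 + 0.79335×0.83492×0.86264 = -0.348619 + 0.571399 = 0.222780.
Q̄ = (S₀/π) × [bracket] = (2852/π) × 0.222780 = 202.24 W/m².
Ratio Q̄_A / Q̄_B = 785.57 / 202.24 = 3.884.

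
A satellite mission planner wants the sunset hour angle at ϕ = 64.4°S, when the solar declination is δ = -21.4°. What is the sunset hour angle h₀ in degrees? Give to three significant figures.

cos h₀ = −tan ϕ · tan δ = −tan(-64.4°) × tan(-21.400°) = -0.8179, so h₀ = 2.5286 rad = 144.88°.

h₀ = 145°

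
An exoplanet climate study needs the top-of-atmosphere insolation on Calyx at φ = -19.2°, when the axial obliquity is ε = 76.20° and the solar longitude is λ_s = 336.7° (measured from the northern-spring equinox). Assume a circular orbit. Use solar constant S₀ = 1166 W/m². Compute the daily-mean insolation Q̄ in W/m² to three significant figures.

Q̄ ≈ 401 W/m²

Solar declination: sin δ = sin ε · sin λ_s = sin 76.20° × sin 336.7° = -0.38413, so δ = -22.590°.
cos H₀ = −tan(-19.2°) tan(-22.590°) = -0.1449, H₀ = 1.7162 rad.
Bracket: H₀ sin φ sin δ + cos φ cos δ sin H₀ = 1.7162×-0.32887×-0.38413 + 0.94438×0.92328×0.98945 = 0.216806 + 0.862728 = 1.079534.
Q̄ = (S₀/π) × [bracket] = (1166/π) × 1.079534 = 400.7 W/m².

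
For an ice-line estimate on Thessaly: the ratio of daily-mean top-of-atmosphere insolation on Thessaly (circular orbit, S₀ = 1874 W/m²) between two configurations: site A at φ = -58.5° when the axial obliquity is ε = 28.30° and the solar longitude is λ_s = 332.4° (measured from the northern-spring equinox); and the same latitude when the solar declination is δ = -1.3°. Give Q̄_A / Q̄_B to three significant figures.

Q̄_A / Q̄_B ≈ 1.52

— Configuration A (φ=-58.5°):
Solar declination: sin δ = sin ε · sin λ_s = sin 28.30° × sin 332.4° = -0.21964, so δ = -12.688°.
cos H₀ = −tan(-58.5°) tan(-12.688°) = -0.3674, H₀ = 1.9470 rad.
Bracket: H₀ sin φ sin δ + cos φ cos δ sin H₀ = 1.9470×-0.85264×-0.21964 + 0.52250×0.97558×0.93006 = 0.364622 + 0.474089 = 0.838711.
Q̄ = (S₀/π) × [bracket] = (1874/π) × 0.838711 = 500.30 W/m².
— Configuration B (φ=-58.5°):
cos H₀ = −tan(-58.5°) tan(-1.300°) = -0.0370, H₀ = 1.6078 rad.
Bracket: H₀ sin φ sin δ + cos φ cos δ sin H₀ = 1.6078×-0.85264×-0.02269 + 0.52250×0.99974×0.99931 = 0.031105 + 0.522004 = 0.553109.
Q̄ = (S₀/π) × [bracket] = (1874/π) × 0.553109 = 329.94 W/m².
Ratio Q̄_A / Q̄_B = 500.30 / 329.94 = 1.516.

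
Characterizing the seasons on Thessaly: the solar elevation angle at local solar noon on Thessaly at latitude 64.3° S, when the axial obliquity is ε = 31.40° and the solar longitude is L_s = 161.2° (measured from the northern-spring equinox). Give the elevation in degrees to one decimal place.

Solar declination: sin δ = sin ε · sin L_s = sin 31.40° × sin 161.2° = 0.16790, so δ = +9.666°.
At local noon the hour angle is zero, so the zenith angle equals |ϕ − δ| = |-64.3° − (+9.666°)| = 73.966°.
Elevation = 90° − 73.966° = 16.0°.

16.0°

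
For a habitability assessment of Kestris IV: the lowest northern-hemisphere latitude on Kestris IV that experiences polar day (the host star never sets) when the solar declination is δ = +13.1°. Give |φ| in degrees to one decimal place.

|φ| = 76.9°

Polar day requires cos H₀ = −tan φ tan δ ≤ −1, i.e. tan φ tan δ ≥ 1.
The boundary is |tan φ| · |tan δ| = 1, so |φ| = 90° − |δ| = 90° − 13.1° = 76.9° in the northern hemisphere.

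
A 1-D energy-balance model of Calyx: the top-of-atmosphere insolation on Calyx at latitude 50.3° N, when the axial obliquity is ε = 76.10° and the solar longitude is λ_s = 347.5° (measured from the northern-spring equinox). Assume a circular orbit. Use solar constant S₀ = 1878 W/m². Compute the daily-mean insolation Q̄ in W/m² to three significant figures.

Q̄ ≈ 234 W/m²

Solar declination: sin δ = sin ε · sin λ_s = sin 76.10° × sin 347.5° = -0.21010, so δ = -12.128°.
cos H₀ = −tan(+50.3°) tan(-12.128°) = 0.2588, H₀ = 1.3090 rad.
Bracket: H₀ sin φ sin δ + cos φ cos δ sin H₀ = 1.3090×0.76940×-0.21010 + 0.63877×0.97768×0.96592 = -0.211601 + 0.603229 = 0.391628.
Q̄ = (S₀/π) × [bracket] = (1878/π) × 0.391628 = 234.1 W/m².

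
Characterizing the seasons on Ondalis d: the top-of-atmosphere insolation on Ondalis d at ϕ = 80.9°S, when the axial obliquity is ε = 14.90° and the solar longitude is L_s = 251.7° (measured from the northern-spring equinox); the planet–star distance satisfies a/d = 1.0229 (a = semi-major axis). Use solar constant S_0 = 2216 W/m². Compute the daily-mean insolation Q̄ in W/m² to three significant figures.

Q̄ ≈ 559 W/m²

Solar declination: sin δ = sin ε · sin L_s = sin 14.90° × sin 251.7° = -0.24413, so δ = -14.130°.
cos h₀ = −tan(-80.9°) tan(-14.130°) = -1.5717 ≤ −1 ⇒ polar day, h₀ = π.
Bracket: h₀ sin ϕ sin δ + cos ϕ cos δ sin h₀ = 3.1416×-0.98741×-0.24413 + 0.15816×0.96974×0.00000 = 0.757303 + 0.000000 = 0.757303.
Inverse-square distance factor (a/d)² = 1.0229² = 1.046324.
Q̄ = (S_0/π) × 1.046324 × [bracket] = (2216/π) × 1.046324 × 0.757303 = 558.9 W/m².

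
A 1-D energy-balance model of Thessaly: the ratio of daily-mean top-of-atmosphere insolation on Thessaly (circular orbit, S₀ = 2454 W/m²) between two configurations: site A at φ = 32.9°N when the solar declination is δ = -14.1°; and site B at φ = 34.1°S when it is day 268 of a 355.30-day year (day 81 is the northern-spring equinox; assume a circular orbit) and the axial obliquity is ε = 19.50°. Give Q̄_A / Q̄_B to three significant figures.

— Configuration A (φ=+32.9°):
cos H₀ = −tan(+32.9°) tan(-14.100°) = 0.1625, H₀ = 1.4076 rad.
Bracket: H₀ sin φ sin δ + cos φ cos δ sin H₀ = 1.4076×0.54317×-0.24362 + 0.83962×0.96987×0.98671 = -0.186264 + 0.803500 = 0.617236.
Q̄ = (S₀/π) × [bracket] = (2454/π) × 0.617236 = 482.14 W/m².
— Configuration B (φ=-34.1°):
Solar longitude: λ_s = 360° × (268 − 81)/355.30 = 189.474°.
sin δ = sin 19.50° × sin 189.474° = -0.05494, so δ = -3.150°.
cos H₀ = −tan(-34.1°) tan(-3.150°) = -0.0373, H₀ = 1.6081 rad.
Bracket: H₀ sin φ sin δ + cos φ cos δ sin H₀ = 1.6081×-0.56064×-0.05494 + 0.82806×0.99849×0.99931 = 0.049532 + 0.826239 = 0.875771.
Q̄ = (S₀/π) × [bracket] = (2454/π) × 0.875771 = 684.09 W/m².
Ratio Q̄_A / Q̄_B = 482.14 / 684.09 = 0.7048.

Q̄_A / Q̄_B ≈ 0.705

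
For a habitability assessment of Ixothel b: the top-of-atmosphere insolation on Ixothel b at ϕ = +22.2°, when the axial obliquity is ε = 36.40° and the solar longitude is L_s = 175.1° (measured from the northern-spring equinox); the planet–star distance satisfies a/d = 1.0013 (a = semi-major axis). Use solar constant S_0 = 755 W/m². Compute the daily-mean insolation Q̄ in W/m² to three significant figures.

Solar declination: sin δ = sin ε · sin L_s = sin 36.40° × sin 175.1° = 0.05069, so δ = +2.905°.
cos h₀ = −tan(+22.2°) tan(+2.905°) = -0.0207, h₀ = 1.5915 rad.
Bracket: h₀ sin ϕ sin δ + cos ϕ cos δ sin h₀ = 1.5915×0.37784×0.05069 + 0.92587×0.99871×0.99979 = 0.030482 + 0.924481 = 0.954963.
Inverse-square distance factor (a/d)² = 1.0013² = 1.002602.
Q̄ = (S_0/π) × 1.002602 × [bracket] = (755/π) × 1.002602 × 0.954963 = 230.1 W/m².

Q̄ ≈ 230 W/m²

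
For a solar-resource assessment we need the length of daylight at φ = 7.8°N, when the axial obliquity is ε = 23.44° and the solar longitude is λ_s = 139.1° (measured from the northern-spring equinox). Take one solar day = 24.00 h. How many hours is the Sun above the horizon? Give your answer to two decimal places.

Solar declination: sin δ = sin ε · sin λ_s = sin 23.44° × sin 139.1° = 0.26045, so δ = +15.097°.
cos H₀ = −tan φ · tan δ = −tan(+7.8°) × tan(+15.097°) = -0.0370, so H₀ = 1.6078 rad = 92.12°.
Daylight = 2H₀/(2π) × 24.00 h = (1.6078/π) × 24.00 = 12.28 h.

12.28 h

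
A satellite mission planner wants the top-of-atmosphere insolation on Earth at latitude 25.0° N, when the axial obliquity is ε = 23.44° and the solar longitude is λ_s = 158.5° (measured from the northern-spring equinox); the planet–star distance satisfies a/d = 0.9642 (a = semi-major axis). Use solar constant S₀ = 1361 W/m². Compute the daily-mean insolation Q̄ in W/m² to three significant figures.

Q̄ ≈ 401 W/m²

Solar declination: sin δ = sin ε · sin λ_s = sin 23.44° × sin 158.5° = 0.14579, so δ = +8.383°.
cos H₀ = −tan(+25.0°) tan(+8.383°) = -0.0687, H₀ = 1.6396 rad.
Bracket: H₀ sin φ sin δ + cos φ cos δ sin H₀ = 1.6396×0.42262×0.14579 + 0.90631×0.98932×0.99764 = 0.101022 + 0.894515 = 0.995537.
Inverse-square distance factor (a/d)² = 0.9642² = 0.929682.
Q̄ = (S₀/π) × 0.929682 × [bracket] = (1361/π) × 0.929682 × 0.995537 = 401.0 W/m².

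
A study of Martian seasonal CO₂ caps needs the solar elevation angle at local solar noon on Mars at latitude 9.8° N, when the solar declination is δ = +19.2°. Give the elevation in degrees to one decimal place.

80.6°

At local noon the hour angle is zero, so the zenith angle equals |φ − δ| = |+9.8° − (+19.200°)| = 9.400°.
Elevation = 90° − 9.400° = 80.6°.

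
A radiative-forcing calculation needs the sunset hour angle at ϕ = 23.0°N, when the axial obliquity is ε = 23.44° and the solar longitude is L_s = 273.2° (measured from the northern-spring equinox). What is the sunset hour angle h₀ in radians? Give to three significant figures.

Solar declination: sin δ = sin ε · sin L_s = sin 23.44° × sin 273.2° = -0.39717, so δ = -23.401°.
cos h₀ = −tan ϕ · tan δ = −tan(+23.0°) × tan(-23.401°) = 0.1837, so h₀ = 1.3860 rad = 79.41°.

h₀ = 1.39 rad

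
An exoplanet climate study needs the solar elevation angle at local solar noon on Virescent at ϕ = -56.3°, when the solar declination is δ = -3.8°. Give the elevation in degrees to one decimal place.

37.5°

At local noon the hour angle is zero, so the zenith angle equals |ϕ − δ| = |-56.3° − (-3.800°)| = 52.500°.
Elevation = 90° − 52.500° = 37.5°.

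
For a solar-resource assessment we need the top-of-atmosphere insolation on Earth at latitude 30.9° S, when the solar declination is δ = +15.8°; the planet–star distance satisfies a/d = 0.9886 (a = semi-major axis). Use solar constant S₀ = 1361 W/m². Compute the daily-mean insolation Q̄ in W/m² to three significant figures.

Q̄ ≈ 262 W/m²

cos H₀ = −tan(-30.9°) tan(+15.800°) = 0.1694, H₀ = 1.4006 rad.
Bracket: H₀ sin φ sin δ + cos φ cos δ sin H₀ = 1.4006×-0.51354×0.27228 + 0.85806×0.96222×0.98556 = -0.195841 + 0.813720 = 0.617879.
Inverse-square distance factor (a/d)² = 0.9886² = 0.977330.
Q̄ = (S₀/π) × 0.977330 × [bracket] = (1361/π) × 0.977330 × 0.617879 = 261.6 W/m².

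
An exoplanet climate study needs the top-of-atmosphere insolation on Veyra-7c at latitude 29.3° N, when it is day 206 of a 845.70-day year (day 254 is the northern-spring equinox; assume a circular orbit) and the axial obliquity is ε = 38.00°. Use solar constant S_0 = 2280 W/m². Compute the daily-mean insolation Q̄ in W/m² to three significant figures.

Q̄ ≈ 503 W/m²

Solar longitude: L_s = 360° × (206 − 254)/845.70 = -20.433°, i.e. -20.433° + 360° = 339.567°.
sin δ = sin 38.00° × sin 339.567° = -0.21493, so δ = -12.412°.
cos h₀ = −tan(+29.3°) tan(-12.412°) = 0.1235, h₀ = 1.4470 rad.
Bracket: h₀ sin ϕ sin δ + cos ϕ cos δ sin h₀ = 1.4470×0.48938×-0.21493 + 0.87207×0.97663×0.99234 = -0.152199 + 0.845166 = 0.692967.
Q̄ = (S_0/π) × [bracket] = (2280/π) × 0.692967 = 502.9 W/m².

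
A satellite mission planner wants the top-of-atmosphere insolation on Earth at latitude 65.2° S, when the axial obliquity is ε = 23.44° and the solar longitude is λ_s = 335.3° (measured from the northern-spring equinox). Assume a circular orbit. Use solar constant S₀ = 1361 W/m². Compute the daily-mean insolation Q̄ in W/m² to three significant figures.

Solar declination: sin δ = sin ε · sin λ_s = sin 23.44° × sin 335.3° = -0.16622, so δ = -9.568°.
cos H₀ = −tan(-65.2°) tan(-9.568°) = -0.3648, H₀ = 1.9442 rad.
Bracket: H₀ sin φ sin δ + cos φ cos δ sin H₀ = 1.9442×-0.90778×-0.16622 + 0.41945×0.98609×0.93108 = 0.293363 + 0.385109 = 0.678472.
Q̄ = (S₀/π) × [bracket] = (1361/π) × 0.678472 = 293.9 W/m².

Q̄ ≈ 294 W/m²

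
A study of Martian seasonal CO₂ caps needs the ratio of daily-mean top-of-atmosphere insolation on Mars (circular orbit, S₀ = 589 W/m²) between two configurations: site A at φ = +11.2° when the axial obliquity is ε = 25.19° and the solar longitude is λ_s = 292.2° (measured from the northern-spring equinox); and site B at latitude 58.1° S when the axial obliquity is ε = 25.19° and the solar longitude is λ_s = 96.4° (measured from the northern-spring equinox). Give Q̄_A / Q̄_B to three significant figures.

— Configuration A (φ=+11.2°):
Solar declination: sin δ = sin ε · sin λ_s = sin 25.19° × sin 292.2° = -0.39407, so δ = -23.208°.
cos H₀ = −tan(+11.2°) tan(-23.208°) = 0.0849, H₀ = 1.4858 rad.
Bracket: H₀ sin φ sin δ + cos φ cos δ sin H₀ = 1.4858×0.19423×-0.39407 + 0.98096×0.91908×0.99639 = -0.113723 + 0.898326 = 0.784603.
Q̄ = (S₀/π) × [bracket] = (589/π) × 0.784603 = 147.10 W/m².
— Configuration B (φ=-58.1°):
Solar declination: sin δ = sin ε · sin λ_s = sin 25.19° × sin 96.4° = 0.42297, so δ = +25.022°.
cos H₀ = −tan(-58.1°) tan(+25.022°) = 0.7499, H₀ = 0.7229 rad.
Bracket: H₀ sin φ sin δ + cos φ cos δ sin H₀ = 0.7229×-0.84897×0.42297 + 0.52844×0.90614×0.66154 = -0.259585 + 0.316772 = 0.057187.
Q̄ = (S₀/π) × [bracket] = (589/π) × 0.057187 = 10.722 W/m².
Ratio Q̄_A / Q̄_B = 147.10 / 10.722 = 13.72.

Q̄_A / Q̄_B ≈ 13.7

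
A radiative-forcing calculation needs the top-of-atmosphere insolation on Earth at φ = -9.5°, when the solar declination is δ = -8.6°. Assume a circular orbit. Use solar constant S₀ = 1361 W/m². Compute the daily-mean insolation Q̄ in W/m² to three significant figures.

cos H₀ = −tan(-9.5°) tan(-8.600°) = -0.0253, H₀ = 1.5961 rad.
Bracket: H₀ sin φ sin δ + cos φ cos δ sin H₀ = 1.5961×-0.16505×-0.14954 + 0.98629×0.98876×0.99968 = 0.039394 + 0.974892 = 1.014286.
Q̄ = (S₀/π) × [bracket] = (1361/π) × 1.014286 = 439.4 W/m².

Q̄ ≈ 439 W/m²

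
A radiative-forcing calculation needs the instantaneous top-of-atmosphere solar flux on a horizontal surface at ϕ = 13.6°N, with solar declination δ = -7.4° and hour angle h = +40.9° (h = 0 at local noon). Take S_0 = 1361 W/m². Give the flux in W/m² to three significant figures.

950 W/m²

cos θ_z = sin ϕ sin δ + cos ϕ cos δ cos h = -0.030285 + 0.728541 = 0.698256.
Flux = S_0 · cos θ_z = 1361 × 0.698256 = 950.3 W/m².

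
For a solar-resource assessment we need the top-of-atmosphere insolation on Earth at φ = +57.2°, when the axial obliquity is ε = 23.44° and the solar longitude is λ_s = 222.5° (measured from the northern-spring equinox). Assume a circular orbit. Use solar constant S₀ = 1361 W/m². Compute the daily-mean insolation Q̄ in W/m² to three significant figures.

Solar declination: sin δ = sin ε · sin λ_s = sin 23.44° × sin 222.5° = -0.26874, so δ = -15.589°.
cos H₀ = −tan(+57.2°) tan(-15.589°) = 0.4329, H₀ = 1.1231 rad.
Bracket: H₀ sin φ sin δ + cos φ cos δ sin H₀ = 1.1231×0.84057×-0.26874 + 0.54171×0.96321×0.90143 = -0.253702 + 0.470349 = 0.216647.
Q̄ = (S₀/π) × [bracket] = (1361/π) × 0.216647 = 93.86 W/m².

Q̄ ≈ 93.9 W/m²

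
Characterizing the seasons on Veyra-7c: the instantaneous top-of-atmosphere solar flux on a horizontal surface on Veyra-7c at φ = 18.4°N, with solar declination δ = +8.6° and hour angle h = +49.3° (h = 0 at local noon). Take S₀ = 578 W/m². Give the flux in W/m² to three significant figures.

381 W/m²

cos θ_z = sin φ sin δ + cos φ cos δ cos h = 0.047201 + 0.611803 = 0.659004.
Flux = S₀ · cos θ_z = 578 × 0.659004 = 380.9 W/m².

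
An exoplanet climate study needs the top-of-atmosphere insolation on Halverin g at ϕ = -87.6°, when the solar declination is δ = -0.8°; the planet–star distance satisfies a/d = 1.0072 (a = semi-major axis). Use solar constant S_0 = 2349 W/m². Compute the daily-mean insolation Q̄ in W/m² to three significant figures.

cos h₀ = −tan(-87.6°) tan(-0.800°) = -0.3332, h₀ = 1.9104 rad.
Bracket: h₀ sin ϕ sin δ + cos ϕ cos δ sin h₀ = 1.9104×-0.99912×-0.01396 + 0.04188×0.99990×0.94287 = 0.026646 + 0.039483 = 0.066129.
Inverse-square distance factor (a/d)² = 1.0072² = 1.014452.
Q̄ = (S_0/π) × 1.014452 × [bracket] = (2349/π) × 1.014452 × 0.066129 = 50.16 W/m².

Q̄ ≈ 50.2 W/m²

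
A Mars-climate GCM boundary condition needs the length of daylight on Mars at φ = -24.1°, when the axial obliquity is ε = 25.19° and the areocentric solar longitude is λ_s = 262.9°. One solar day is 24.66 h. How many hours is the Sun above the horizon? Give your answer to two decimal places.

sin δ = sin 25.19° × sin 262.9° = -0.42236, so δ = -24.984°.
cos H₀ = −tan φ · tan δ = −tan(-24.1°) × tan(-24.984°) = -0.2084, so H₀ = 1.7808 rad = 102.03°.
Daylight = 2H₀/(2π) × 24.66 h = (1.7808/π) × 24.66 = 13.98 h.

13.98 h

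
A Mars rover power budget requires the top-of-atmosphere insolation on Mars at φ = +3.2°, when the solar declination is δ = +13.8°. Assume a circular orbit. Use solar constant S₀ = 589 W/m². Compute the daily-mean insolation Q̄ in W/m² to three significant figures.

Q̄ ≈ 186 W/m²

cos H₀ = −tan(+3.2°) tan(+13.800°) = -0.0137, H₀ = 1.5845 rad.
Bracket: H₀ sin φ sin δ + cos φ cos δ sin H₀ = 1.5845×0.05582×0.23853 + 0.99844×0.97113×0.99991 = 0.021097 + 0.969528 = 0.990625.
Q̄ = (S₀/π) × [bracket] = (589/π) × 0.990625 = 185.7 W/m².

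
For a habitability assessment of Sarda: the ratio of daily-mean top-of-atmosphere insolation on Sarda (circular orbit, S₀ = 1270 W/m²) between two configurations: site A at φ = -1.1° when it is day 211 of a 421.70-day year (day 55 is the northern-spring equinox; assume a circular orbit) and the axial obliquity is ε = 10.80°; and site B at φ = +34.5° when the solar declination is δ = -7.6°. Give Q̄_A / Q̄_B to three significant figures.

Q̄_A / Q̄_B ≈ 1.40

— Configuration A (φ=-1.1°):
Solar longitude: λ_s = 360° × (211 − 55)/421.70 = 133.175°.
sin δ = sin 10.80° × sin 133.175° = 0.13665, so δ = +7.854°.
cos H₀ = −tan(-1.1°) tan(+7.854°) = 0.0026, H₀ = 1.5681 rad.
Bracket: H₀ sin φ sin δ + cos φ cos δ sin H₀ = 1.5681×-0.01920×0.13665 + 0.99982×0.99062×1.00000 = -0.004114 + 0.990442 = 0.986328.
Q̄ = (S₀/π) × [bracket] = (1270/π) × 0.986328 = 398.73 W/m².
— Configuration B (φ=+34.5°):
cos H₀ = −tan(+34.5°) tan(-7.600°) = 0.0917, H₀ = 1.4790 rad.
Bracket: H₀ sin φ sin δ + cos φ cos δ sin H₀ = 1.4790×0.56641×-0.13226 + 0.82413×0.99122×0.99579 = -0.110797 + 0.813455 = 0.702658.
Q̄ = (S₀/π) × [bracket] = (1270/π) × 0.702658 = 284.05 W/m².
Ratio Q̄_A / Q̄_B = 398.73 / 284.05 = 1.404.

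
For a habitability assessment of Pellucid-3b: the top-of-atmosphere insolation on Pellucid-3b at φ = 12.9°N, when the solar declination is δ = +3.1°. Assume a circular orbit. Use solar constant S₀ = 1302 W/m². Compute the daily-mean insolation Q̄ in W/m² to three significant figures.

cos H₀ = −tan(+12.9°) tan(+3.100°) = -0.0124, H₀ = 1.5832 rad.
Bracket: H₀ sin φ sin δ + cos φ cos δ sin H₀ = 1.5832×0.22325×0.05408 + 0.97476×0.99854×0.99992 = 0.019115 + 0.973259 = 0.992374.
Q̄ = (S₀/π) × [bracket] = (1302/π) × 0.992374 = 411.3 W/m².

Q̄ ≈ 411 W/m²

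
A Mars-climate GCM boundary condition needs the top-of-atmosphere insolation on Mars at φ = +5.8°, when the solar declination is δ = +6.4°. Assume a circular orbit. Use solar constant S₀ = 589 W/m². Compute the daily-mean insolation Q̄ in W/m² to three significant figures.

Q̄ ≈ 189 W/m²

cos H₀ = −tan(+5.8°) tan(+6.400°) = -0.0114, H₀ = 1.5822 rad.
Bracket: H₀ sin φ sin δ + cos φ cos δ sin H₀ = 1.5822×0.10106×0.11147 + 0.99488×0.99377×0.99994 = 0.017824 + 0.988623 = 1.006447.
Q̄ = (S₀/π) × [bracket] = (589/π) × 1.006447 = 188.7 W/m².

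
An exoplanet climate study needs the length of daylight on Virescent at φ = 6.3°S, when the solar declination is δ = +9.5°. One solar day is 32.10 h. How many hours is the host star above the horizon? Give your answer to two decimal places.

15.86 h

cos H₀ = −tan φ · tan δ = −tan(-6.3°) × tan(+9.500°) = 0.0185, so H₀ = 1.5523 rad = 88.94°.
Daylight = 2H₀/(2π) × 32.10 h = (1.5523/π) × 32.10 = 15.86 h.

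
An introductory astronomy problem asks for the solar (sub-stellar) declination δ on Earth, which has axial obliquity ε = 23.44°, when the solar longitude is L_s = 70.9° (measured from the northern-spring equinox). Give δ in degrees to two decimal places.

δ = +22.08°

sin δ = sin ε · sin L_s = sin 23.44° × sin 70.9° = 0.375890.
δ = arcsin(0.375890) = +22.08°.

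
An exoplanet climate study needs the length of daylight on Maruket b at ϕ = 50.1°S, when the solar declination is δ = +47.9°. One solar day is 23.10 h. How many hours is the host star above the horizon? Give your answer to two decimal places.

0.00 h

cos h₀ = −tan ϕ · tan δ = 1.3236 ≥ 1, so the host star never rises (polar night) and h₀ = 0.
Daylight = 2h₀/(2π) × 23.10 h = (0.0000/π) × 23.10 = 0.00 h.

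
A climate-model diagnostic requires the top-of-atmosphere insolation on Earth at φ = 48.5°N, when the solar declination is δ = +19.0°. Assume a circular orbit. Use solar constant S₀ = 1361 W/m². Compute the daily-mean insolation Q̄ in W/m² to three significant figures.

Q̄ ≈ 458 W/m²

cos H₀ = −tan(+48.5°) tan(+19.000°) = -0.3892, H₀ = 1.9706 rad.
Bracket: H₀ sin φ sin δ + cos φ cos δ sin H₀ = 1.9706×0.74896×0.32557 + 0.66262×0.94552×0.92116 = 0.480509 + 0.577126 = 1.057635.
Q̄ = (S₀/π) × [bracket] = (1361/π) × 1.057635 = 458.2 W/m².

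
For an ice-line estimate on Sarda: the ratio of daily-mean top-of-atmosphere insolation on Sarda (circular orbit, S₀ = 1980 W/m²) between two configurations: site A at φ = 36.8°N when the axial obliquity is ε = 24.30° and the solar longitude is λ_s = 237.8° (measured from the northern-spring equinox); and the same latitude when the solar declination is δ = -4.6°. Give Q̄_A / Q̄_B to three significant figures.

— Configuration A (φ=+36.8°):
Solar declination: sin δ = sin ε · sin λ_s = sin 24.30° × sin 237.8° = -0.34822, so δ = -20.379°.
cos H₀ = −tan(+36.8°) tan(-20.379°) = 0.2779, H₀ = 1.2892 rad.
Bracket: H₀ sin φ sin δ + cos φ cos δ sin H₀ = 1.2892×0.59902×-0.34822 + 0.80073×0.93741×0.96061 = -0.268915 + 0.721046 = 0.452131.
Q̄ = (S₀/π) × [bracket] = (1980/π) × 0.452131 = 284.96 W/m².
— Configuration B (φ=+36.8°):
cos H₀ = −tan(+36.8°) tan(-4.600°) = 0.0602, H₀ = 1.5106 rad.
Bracket: H₀ sin φ sin δ + cos φ cos δ sin H₀ = 1.5106×0.59902×-0.08020 + 0.80073×0.99678×0.99819 = -0.072571 + 0.796707 = 0.724136.
Q̄ = (S₀/π) × [bracket] = (1980/π) × 0.724136 = 456.39 W/m².
Ratio Q̄_A / Q̄_B = 284.96 / 456.39 = 0.6244.

Q̄_A / Q̄_B ≈ 0.624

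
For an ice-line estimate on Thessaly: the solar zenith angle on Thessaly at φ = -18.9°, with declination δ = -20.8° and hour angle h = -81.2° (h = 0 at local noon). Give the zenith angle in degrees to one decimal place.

θ_z = 75.5°

cos θ_z = sin φ sin δ + cos φ cos δ cos h = 0.115025 + 0.135304 = 0.250329.
θ_z = arccos(0.250329) = 75.5°.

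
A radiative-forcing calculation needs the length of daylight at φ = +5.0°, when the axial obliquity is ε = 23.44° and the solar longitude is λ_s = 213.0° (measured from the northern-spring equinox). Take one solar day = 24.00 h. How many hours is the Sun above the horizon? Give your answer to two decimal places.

11.85 h

Solar declination: sin δ = sin ε · sin λ_s = sin 23.44° × sin 213.0° = -0.21665, so δ = -12.512°.
cos H₀ = −tan φ · tan δ = −tan(+5.0°) × tan(-12.512°) = 0.0194, so H₀ = 1.5514 rad = 88.89°.
Daylight = 2H₀/(2π) × 24.00 h = (1.5514/π) × 24.00 = 11.85 h.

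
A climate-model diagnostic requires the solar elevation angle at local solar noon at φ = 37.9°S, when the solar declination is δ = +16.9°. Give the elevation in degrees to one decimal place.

At local noon the hour angle is zero, so the zenith angle equals |φ − δ| = |-37.9° − (+16.900°)| = 54.800°.
Elevation = 90° − 54.800° = 35.2°.

35.2°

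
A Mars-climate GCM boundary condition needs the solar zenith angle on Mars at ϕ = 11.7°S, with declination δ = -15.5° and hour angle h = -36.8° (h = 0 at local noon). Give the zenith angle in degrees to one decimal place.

θ_z = 35.9°

cos θ_z = sin ϕ sin δ + cos ϕ cos δ cos h = 0.054193 + 0.755577 = 0.809770.
θ_z = arccos(0.809770) = 35.9°.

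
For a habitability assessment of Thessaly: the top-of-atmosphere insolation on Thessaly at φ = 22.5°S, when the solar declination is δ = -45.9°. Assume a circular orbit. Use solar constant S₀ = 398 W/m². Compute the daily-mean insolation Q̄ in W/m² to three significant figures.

Q̄ ≈ 144 W/m²

cos H₀ = −tan(-22.5°) tan(-45.900°) = -0.4274, H₀ = 2.0125 rad.
Bracket: H₀ sin φ sin δ + cos φ cos δ sin H₀ = 2.0125×-0.38268×-0.71813 + 0.92388×0.69591×0.90405 = 0.553063 + 0.581247 = 1.134310.
Q̄ = (S₀/π) × [bracket] = (398/π) × 1.134310 = 143.7 W/m².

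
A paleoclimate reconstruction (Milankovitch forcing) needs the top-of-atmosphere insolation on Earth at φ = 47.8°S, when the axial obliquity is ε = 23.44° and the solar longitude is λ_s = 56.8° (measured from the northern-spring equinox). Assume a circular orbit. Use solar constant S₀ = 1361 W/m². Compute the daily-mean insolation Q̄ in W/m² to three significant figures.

Q̄ ≈ 128 W/m²

Solar declination: sin δ = sin ε · sin λ_s = sin 23.44° × sin 56.8° = 0.33286, so δ = +19.442°.
cos H₀ = −tan(-47.8°) tan(+19.442°) = 0.3893, H₀ = 1.1709 rad.
Bracket: H₀ sin φ sin δ + cos φ cos δ sin H₀ = 1.1709×-0.74080×0.33286 + 0.67172×0.94298×0.92112 = -0.288724 + 0.583454 = 0.294730.
Q̄ = (S₀/π) × [bracket] = (1361/π) × 0.294730 = 127.7 W/m².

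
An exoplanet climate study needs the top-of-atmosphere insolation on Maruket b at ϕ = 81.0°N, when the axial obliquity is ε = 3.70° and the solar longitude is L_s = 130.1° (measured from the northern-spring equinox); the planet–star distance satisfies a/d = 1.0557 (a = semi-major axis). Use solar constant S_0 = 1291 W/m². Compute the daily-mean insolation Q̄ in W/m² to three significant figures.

Q̄ ≈ 110 W/m²

Solar declination: sin δ = sin ε · sin L_s = sin 3.70° × sin 130.1° = 0.04936, so δ = +2.829°.
cos h₀ = −tan(+81.0°) tan(+2.829°) = -0.3120, h₀ = 1.8881 rad.
Bracket: h₀ sin ϕ sin δ + cos ϕ cos δ sin h₀ = 1.8881×0.98769×0.04936 + 0.15643×0.99878×0.95007 = 0.092049 + 0.148438 = 0.240487.
Inverse-square distance factor (a/d)² = 1.0557² = 1.114502.
Q̄ = (S_0/π) × 1.114502 × [bracket] = (1291/π) × 1.114502 × 0.240487 = 110.1 W/m².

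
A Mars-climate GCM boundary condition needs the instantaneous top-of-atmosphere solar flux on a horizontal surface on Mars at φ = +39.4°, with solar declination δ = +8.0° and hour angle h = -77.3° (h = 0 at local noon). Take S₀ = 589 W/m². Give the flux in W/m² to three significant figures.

151 W/m²

cos θ_z = sin φ sin δ + cos φ cos δ cos h = 0.088337 + 0.168229 = 0.256566.
Flux = S₀ · cos θ_z = 589 × 0.256566 = 151.1 W/m².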